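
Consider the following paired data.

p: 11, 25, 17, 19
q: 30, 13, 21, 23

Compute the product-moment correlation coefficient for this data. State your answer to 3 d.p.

-0.966

n = 4, Σp = 72, Σq = 87, Σp² = 1396, Σq² = 2039, Σpq = 1449
nΣpq − ΣpΣq = 5796 − 6264 = -468
nΣp² − (Σp)² = 5584 − 5184 = 400; nΣq² − (Σq)² = 8156 − 7569 = 587
r = -468 / √(400 × 587) = -468 / 484.5617 ≈ -0.966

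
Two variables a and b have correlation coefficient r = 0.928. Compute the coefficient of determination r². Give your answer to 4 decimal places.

0.8612

r² = (0.928)² = 0.8612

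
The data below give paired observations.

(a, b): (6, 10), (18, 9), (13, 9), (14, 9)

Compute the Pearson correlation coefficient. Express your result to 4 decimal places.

-0.9015

n = 4, Σa = 51, Σb = 37, Σa² = 725, Σb² = 343, Σab = 465
nΣab − ΣaΣb = 1860 − 1887 = -27
nΣa² − (Σa)² = 2900 − 2601 = 299; nΣb² − (Σb)² = 1372 − 1369 = 3
r = -27 / √(299 × 3) = -27 / 29.9500 ≈ -0.9015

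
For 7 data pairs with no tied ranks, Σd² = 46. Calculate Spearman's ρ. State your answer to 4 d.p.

0.1786

ρ = 1 − 6Σd² / [n(n²−1)] = 1 − 6×46 / (7×48)
  = 1 − 276/336 = 1 − 0.82143 ≈ 0.1786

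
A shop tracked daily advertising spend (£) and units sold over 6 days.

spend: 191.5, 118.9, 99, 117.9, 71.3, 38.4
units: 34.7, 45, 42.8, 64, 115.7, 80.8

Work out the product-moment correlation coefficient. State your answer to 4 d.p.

n = 6, Σx = 637, Σy = 383, Σx² = 81069.12, Σy² = 29072.06, Σxy = 35130.48
nΣxy − ΣxΣy = 210782.88 − 243971 = -33188.12
nΣx² − (Σx)² = 486414.72 − 405769 = 80645.72; nΣy² − (Σy)² = 174432.36 − 146689 = 27743.36
r = -33188.12 / √(80645.72 × 27743.36) = -33188.12 / 47300.9856 ≈ -0.7016

-0.7016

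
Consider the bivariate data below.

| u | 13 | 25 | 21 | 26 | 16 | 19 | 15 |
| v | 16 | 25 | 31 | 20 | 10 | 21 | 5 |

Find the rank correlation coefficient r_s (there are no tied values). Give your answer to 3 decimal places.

Rank u: 1, 6, 5, 7, 3, 4, 2
Rank v: 3, 6, 7, 4, 2, 5, 1
d = rank(u) − rank(v): -2, 0, -2, 3, 1, -1, 1; Σd² = 20
ρ = 1 − 6Σd² / [n(n²−1)] = 1 − 6×20 / (7×48) = 1 − 120/336 ≈ 0.643

0.643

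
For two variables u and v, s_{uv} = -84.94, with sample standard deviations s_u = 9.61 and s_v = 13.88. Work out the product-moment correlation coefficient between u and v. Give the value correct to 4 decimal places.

r = Cov(u,v) / (s_u · s_v) = -84.94 / (9.61 × 13.88)
  = -84.94 / 133.3868 ≈ -0.6368

-0.6368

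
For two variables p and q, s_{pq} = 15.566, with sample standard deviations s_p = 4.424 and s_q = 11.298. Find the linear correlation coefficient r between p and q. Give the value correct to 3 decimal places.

r = Cov(p,q) / (s_p · s_q) = 15.566 / (4.424 × 11.298)
  = 15.566 / 49.9824 ≈ 0.311

0.311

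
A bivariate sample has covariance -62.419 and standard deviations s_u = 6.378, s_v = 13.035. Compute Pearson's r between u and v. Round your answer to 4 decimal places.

-0.7508

r = Cov(u,v) / (s_u · s_v) = -62.419 / (6.378 × 13.035)
  = -62.419 / 83.1372 ≈ -0.7508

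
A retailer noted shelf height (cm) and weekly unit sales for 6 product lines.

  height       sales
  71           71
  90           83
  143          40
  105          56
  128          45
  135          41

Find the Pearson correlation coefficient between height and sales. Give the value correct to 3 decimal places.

n = 6, Σx = 672, Σy = 336, Σx² = 79224, Σy² = 20372, Σxy = 35406
nΣxy − ΣxΣy = 212436 − 225792 = -13356
nΣx² − (Σx)² = 475344 − 451584 = 23760; nΣy² − (Σy)² = 122232 − 112896 = 9336
r = -13356 / √(23760 × 9336) = -13356 / 14893.7356 ≈ -0.897

-0.897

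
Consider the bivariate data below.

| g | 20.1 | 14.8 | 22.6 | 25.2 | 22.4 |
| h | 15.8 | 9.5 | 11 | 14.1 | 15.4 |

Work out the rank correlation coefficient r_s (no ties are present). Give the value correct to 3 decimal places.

0.100

Rank g: 2, 1, 4, 5, 3
Rank h: 5, 1, 2, 3, 4
d = rank(g) − rank(h): -3, 0, 2, 2, -1; Σd² = 18
ρ = 1 − 6Σd² / [n(n²−1)] = 1 − 6×18 / (5×24) = 1 − 108/120 ≈ 0.100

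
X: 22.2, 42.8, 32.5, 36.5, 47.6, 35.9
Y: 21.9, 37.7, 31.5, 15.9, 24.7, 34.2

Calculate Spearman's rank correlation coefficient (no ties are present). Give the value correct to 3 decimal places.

0.200

Rank X: 1, 5, 2, 4, 6, 3
Rank Y: 2, 6, 4, 1, 3, 5
d = rank(X) − rank(Y): -1, -1, -2, 3, 3, -2; Σd² = 28
ρ = 1 − 6Σd² / [n(n²−1)] = 1 − 6×28 / (6×35) = 1 − 168/210 ≈ 0.200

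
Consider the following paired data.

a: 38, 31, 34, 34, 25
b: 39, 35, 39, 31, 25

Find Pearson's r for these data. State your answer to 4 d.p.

n = 5, Σa = 162, Σb = 169, Σa² = 5342, Σb² = 5853, Σab = 5572
nΣab − ΣaΣb = 27860 − 27378 = 482
nΣa² − (Σa)² = 26710 − 26244 = 466; nΣb² − (Σb)² = 29265 − 28561 = 704
r = 482 / √(466 × 704) = 482 / 572.7687 ≈ 0.8415

0.8415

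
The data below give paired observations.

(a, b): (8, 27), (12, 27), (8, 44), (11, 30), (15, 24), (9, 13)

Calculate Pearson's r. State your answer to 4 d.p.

-0.2443

n = 6, Σa = 63, Σb = 165, Σa² = 699, Σb² = 5039, Σab = 1699
nΣab − ΣaΣb = 10194 − 10395 = -201
nΣa² − (Σa)² = 4194 − 3969 = 225; nΣb² − (Σb)² = 30234 − 27225 = 3009
r = -201 / √(225 × 3009) = -201 / 822.8153 ≈ -0.2443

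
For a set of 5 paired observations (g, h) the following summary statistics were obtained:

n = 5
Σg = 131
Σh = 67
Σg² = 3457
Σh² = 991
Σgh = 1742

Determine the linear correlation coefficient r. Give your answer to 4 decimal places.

-0.2787

r = (nΣgh − ΣgΣh) / √[(nΣg² − (Σg)²)(nΣh² − (Σh)²)]
Numerator: 5×1742 − 131×67 = -67
Denominator: √[(17285 − 17161)(4955 − 4489)] = √[124 × 466] = 240.3830
r = -67 / 240.3830 ≈ -0.2787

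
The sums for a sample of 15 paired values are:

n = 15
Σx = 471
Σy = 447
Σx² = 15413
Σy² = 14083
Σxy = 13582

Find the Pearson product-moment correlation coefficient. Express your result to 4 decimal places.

-0.6581

r = (nΣxy − ΣxΣy) / √[(nΣx² − (Σx)²)(nΣy² − (Σy)²)]
Numerator: 15×13582 − 471×447 = -6807
Denominator: √[(231195 − 221841)(211245 − 199809)] = √[9354 × 11436] = 10342.7435
r = -6807 / 10342.7435 ≈ -0.6581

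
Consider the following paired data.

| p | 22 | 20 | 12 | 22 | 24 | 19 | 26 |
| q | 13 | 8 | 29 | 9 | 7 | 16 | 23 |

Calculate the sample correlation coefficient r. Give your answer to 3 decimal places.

-0.504

n = 7, Σp = 145, Σq = 105, Σp² = 3125, Σq² = 1989, Σpq = 2062
nΣpq − ΣpΣq = 14434 − 15225 = -791
nΣp² − (Σp)² = 21875 − 21025 = 850; nΣq² − (Σq)² = 13923 − 11025 = 2898
r = -791 / √(850 × 2898) = -791 / 1569.4904 ≈ -0.504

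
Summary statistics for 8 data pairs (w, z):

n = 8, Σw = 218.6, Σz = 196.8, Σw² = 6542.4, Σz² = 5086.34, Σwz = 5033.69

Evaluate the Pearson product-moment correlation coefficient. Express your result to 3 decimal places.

-0.921

r = (nΣwz − ΣwΣz) / √[(nΣw² − (Σw)²)(nΣz² − (Σz)²)]
Numerator: 8×5033.69 − 218.6×196.8 = -2750.96
Denominator: √[(52339.2 − 47785.96)(40690.72 − 38730.24)] = √[4553.24 × 1960.48] = 2987.7309
r = -2750.96 / 2987.7309 ≈ -0.921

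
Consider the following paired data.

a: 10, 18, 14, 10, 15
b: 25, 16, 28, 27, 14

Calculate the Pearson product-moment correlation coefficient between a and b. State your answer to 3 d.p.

n = 5, Σa = 67, Σb = 110, Σa² = 945, Σb² = 2590, Σab = 1410
nΣab − ΣaΣb = 7050 − 7370 = -320
nΣa² − (Σa)² = 4725 − 4489 = 236; nΣb² − (Σb)² = 12950 − 12100 = 850
r = -320 / √(236 × 850) = -320 / 447.8839 ≈ -0.714

-0.714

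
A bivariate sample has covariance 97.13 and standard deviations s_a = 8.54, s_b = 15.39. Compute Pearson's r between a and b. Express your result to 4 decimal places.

r = Cov(a,b) / (s_a · s_b) = 97.13 / (8.54 × 15.39)
  = 97.13 / 131.4306 ≈ 0.7390

0.7390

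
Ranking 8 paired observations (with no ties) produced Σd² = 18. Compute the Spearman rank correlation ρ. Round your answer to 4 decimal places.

0.7857

ρ = 1 − 6Σd² / [n(n²−1)] = 1 − 6×18 / (8×63)
  = 1 − 108/504 = 1 − 0.21429 ≈ 0.7857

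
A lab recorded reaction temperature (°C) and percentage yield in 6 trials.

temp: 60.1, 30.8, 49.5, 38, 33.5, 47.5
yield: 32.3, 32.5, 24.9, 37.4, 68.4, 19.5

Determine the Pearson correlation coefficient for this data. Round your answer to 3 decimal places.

n = 6, Σx = 259.4, Σy = 215, Σx² = 11833.4, Σy² = 9177.12, Σxy = 8813.63
nΣxy − ΣxΣy = 52881.78 − 55771 = -2889.22
nΣx² − (Σx)² = 71000.4 − 67288.36 = 3712.04; nΣy² − (Σy)² = 55062.72 − 46225 = 8837.72
r = -2889.22 / √(3712.04 × 8837.72) = -2889.22 / 5727.6496 ≈ -0.504

-0.504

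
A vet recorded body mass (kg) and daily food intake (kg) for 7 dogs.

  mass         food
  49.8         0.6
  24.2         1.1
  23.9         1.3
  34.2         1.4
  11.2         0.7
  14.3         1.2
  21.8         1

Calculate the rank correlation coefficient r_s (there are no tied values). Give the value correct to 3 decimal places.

0.071

Rank mass: 7, 5, 4, 6, 1, 2, 3
Rank food: 1, 4, 6, 7, 2, 5, 3
d = rank(mass) − rank(food): 6, 1, -2, -1, -1, -3, 0; Σd² = 52
ρ = 1 − 6Σd² / [n(n²−1)] = 1 − 6×52 / (7×48) = 1 − 312/336 ≈ 0.071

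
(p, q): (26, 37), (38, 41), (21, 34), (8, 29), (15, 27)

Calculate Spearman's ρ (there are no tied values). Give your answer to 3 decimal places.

0.900

Rank p: 4, 5, 3, 1, 2
Rank q: 4, 5, 3, 2, 1
d = rank(p) − rank(q): 0, 0, 0, -1, 1; Σd² = 2
ρ = 1 − 6Σd² / [n(n²−1)] = 1 − 6×2 / (5×24) = 1 − 12/120 ≈ 0.900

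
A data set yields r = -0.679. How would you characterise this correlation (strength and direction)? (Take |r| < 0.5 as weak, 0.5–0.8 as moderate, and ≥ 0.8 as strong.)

r = -0.679 < 0 so the relationship is negative.
|r| = 0.679, which falls in the moderate range.

moderate negative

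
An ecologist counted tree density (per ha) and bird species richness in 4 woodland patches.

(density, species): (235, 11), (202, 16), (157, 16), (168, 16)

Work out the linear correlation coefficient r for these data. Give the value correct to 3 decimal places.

-0.840

n = 4, Σx = 762, Σy = 59, Σx² = 148902, Σy² = 889, Σxy = 11017
nΣxy − ΣxΣy = 44068 − 44958 = -890
nΣx² − (Σx)² = 595608 − 580644 = 14964; nΣy² − (Σy)² = 3556 − 3481 = 75
r = -890 / √(14964 × 75) = -890 / 1059.3866 ≈ -0.840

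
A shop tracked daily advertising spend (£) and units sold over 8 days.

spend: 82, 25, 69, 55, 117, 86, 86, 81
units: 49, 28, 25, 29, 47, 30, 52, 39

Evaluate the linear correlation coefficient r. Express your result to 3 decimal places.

n = 8, Σx = 601, Σy = 299, Σx² = 50177, Σy² = 11985, Σxy = 23748
nΣxy − ΣxΣy = 189984 − 179699 = 10285
nΣx² − (Σx)² = 401416 − 361201 = 40215; nΣy² − (Σy)² = 95880 − 89401 = 6479
r = 10285 / √(40215 × 6479) = 10285 / 16141.6537 ≈ 0.637

0.637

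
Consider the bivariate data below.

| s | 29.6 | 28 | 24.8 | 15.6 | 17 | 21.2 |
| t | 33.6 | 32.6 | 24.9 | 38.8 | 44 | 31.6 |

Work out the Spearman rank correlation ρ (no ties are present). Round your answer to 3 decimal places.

-0.429

Rank s: 6, 5, 4, 1, 2, 3
Rank t: 4, 3, 1, 5, 6, 2
d = rank(s) − rank(t): 2, 2, 3, -4, -4, 1; Σd² = 50
ρ = 1 − 6Σd² / [n(n²−1)] = 1 − 6×50 / (6×35) = 1 − 300/210 ≈ -0.429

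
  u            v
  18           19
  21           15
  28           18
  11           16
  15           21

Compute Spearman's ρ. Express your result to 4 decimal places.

-0.2000

Rank u: 3, 4, 5, 1, 2
Rank v: 4, 1, 3, 2, 5
d = rank(u) − rank(v): -1, 3, 2, -1, -3; Σd² = 24
ρ = 1 − 6Σd² / [n(n²−1)] = 1 − 6×24 / (5×24) = 1 − 144/120 ≈ -0.2000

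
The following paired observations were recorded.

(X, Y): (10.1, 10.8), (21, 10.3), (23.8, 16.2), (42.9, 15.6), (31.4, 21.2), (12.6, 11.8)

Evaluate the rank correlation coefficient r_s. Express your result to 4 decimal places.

0.6571

Rank X: 1, 3, 4, 6, 5, 2
Rank Y: 2, 1, 5, 4, 6, 3
d = rank(X) − rank(Y): -1, 2, -1, 2, -1, -1; Σd² = 12
ρ = 1 − 6Σd² / [n(n²−1)] = 1 − 6×12 / (6×35) = 1 − 72/210 ≈ 0.6571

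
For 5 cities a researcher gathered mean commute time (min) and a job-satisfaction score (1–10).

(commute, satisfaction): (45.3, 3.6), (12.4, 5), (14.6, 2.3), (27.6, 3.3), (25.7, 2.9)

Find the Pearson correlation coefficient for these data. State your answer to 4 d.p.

-0.1000

n = 5, Σx = 125.6, Σy = 17.1, Σx² = 3841.26, Σy² = 62.55, Σxy = 424.27
nΣxy − ΣxΣy = 2121.35 − 2147.76 = -26.41
nΣx² − (Σx)² = 19206.3 − 15775.36 = 3430.94; nΣy² − (Σy)² = 312.75 − 292.41 = 20.34
r = -26.41 / √(3430.94 × 20.34) = -26.41 / 264.1691 ≈ -0.1000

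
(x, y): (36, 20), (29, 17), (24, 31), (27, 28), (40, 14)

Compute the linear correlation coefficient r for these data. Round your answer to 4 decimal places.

n = 5, Σx = 156, Σy = 110, Σx² = 5042, Σy² = 2630, Σxy = 3273
nΣxy − ΣxΣy = 16365 − 17160 = -795
nΣx² − (Σx)² = 25210 − 24336 = 874; nΣy² − (Σy)² = 13150 − 12100 = 1050
r = -795 / √(874 × 1050) = -795 / 957.9666 ≈ -0.8299

-0.8299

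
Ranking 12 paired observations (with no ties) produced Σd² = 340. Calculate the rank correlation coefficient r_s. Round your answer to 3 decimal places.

ρ = 1 − 6Σd² / [n(n²−1)] = 1 − 6×340 / (12×143)
  = 1 − 2040/1716 = 1 − 1.1888 ≈ -0.189

-0.189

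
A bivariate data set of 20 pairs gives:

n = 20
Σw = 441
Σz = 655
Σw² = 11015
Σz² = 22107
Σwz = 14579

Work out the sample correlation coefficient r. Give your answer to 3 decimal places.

r = (nΣwz − ΣwΣz) / √[(nΣw² − (Σw)²)(nΣz² − (Σz)²)]
Numerator: 20×14579 − 441×655 = 2725
Denominator: √[(220300 − 194481)(442140 − 429025)] = √[25819 × 13115] = 18401.5267
r = 2725 / 18401.5267 ≈ 0.148

0.148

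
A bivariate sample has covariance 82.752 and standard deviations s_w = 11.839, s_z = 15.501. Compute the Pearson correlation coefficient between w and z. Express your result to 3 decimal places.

0.451

r = Cov(w,z) / (s_w · s_z) = 82.752 / (11.839 × 15.501)
  = 82.752 / 183.5163 ≈ 0.451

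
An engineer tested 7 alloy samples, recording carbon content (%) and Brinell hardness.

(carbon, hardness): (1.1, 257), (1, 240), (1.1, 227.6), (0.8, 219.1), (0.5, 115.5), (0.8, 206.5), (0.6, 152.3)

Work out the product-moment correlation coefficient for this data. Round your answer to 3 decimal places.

n = 7, Σx = 5.9, Σy = 1418, Σx² = 5.31, Σy² = 302633.36, Σxy = 1262.67
nΣxy − ΣxΣy = 8838.69 − 8366.2 = 472.49
nΣx² − (Σx)² = 37.17 − 34.81 = 2.36; nΣy² − (Σy)² = 2118433.52 − 2010724 = 107709.52
r = 472.49 / √(2.36 × 107709.52) = 472.49 / 504.1770 ≈ 0.937

0.937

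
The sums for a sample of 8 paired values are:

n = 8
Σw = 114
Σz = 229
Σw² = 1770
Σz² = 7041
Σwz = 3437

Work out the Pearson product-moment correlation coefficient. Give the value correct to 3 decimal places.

r = (nΣwz − ΣwΣz) / √[(nΣw² − (Σw)²)(nΣz² − (Σz)²)]
Numerator: 8×3437 − 114×229 = 1390
Denominator: √[(14160 − 12996)(56328 − 52441)] = √[1164 × 3887] = 2127.0797
r = 1390 / 2127.0797 ≈ 0.653

0.653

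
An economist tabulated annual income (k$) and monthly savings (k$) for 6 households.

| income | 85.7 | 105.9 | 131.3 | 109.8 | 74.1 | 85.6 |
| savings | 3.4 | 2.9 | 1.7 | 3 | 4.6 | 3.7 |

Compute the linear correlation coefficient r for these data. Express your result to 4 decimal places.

-0.9636

n = 6, Σx = 592.4, Σy = 19.3, Σx² = 60673.2, Σy² = 66.71, Σxy = 1808.68
nΣxy − ΣxΣy = 10852.08 − 11433.32 = -581.24
nΣx² − (Σx)² = 364039.2 − 350937.76 = 13101.44; nΣy² − (Σy)² = 400.26 − 372.49 = 27.77
r = -581.24 / √(13101.44 × 27.77) = -581.24 / 603.1807 ≈ -0.9636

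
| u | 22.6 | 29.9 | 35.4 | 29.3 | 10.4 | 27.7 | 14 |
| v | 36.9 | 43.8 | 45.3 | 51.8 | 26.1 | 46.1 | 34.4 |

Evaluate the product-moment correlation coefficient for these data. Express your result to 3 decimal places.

n = 7, Σu = 169.3, Σv = 284.4, Σu² = 4587.87, Σv² = 12005.16, Σuv = 7294.93
nΣuv − ΣuΣv = 51064.51 − 48148.92 = 2915.59
nΣu² − (Σu)² = 32115.09 − 28662.49 = 3452.6; nΣv² − (Σv)² = 84036.12 − 80883.36 = 3152.76
r = 2915.59 / √(3452.6 × 3152.76) = 2915.59 / 3299.2756 ≈ 0.884

0.884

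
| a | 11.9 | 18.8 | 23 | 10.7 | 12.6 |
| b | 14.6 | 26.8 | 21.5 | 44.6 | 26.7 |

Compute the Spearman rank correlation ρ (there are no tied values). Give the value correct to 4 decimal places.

-0.3000

Rank a: 2, 4, 5, 1, 3
Rank b: 1, 4, 2, 5, 3
d = rank(a) − rank(b): 1, 0, 3, -4, 0; Σd² = 26
ρ = 1 − 6Σd² / [n(n²−1)] = 1 − 6×26 / (5×24) = 1 − 156/120 ≈ -0.3000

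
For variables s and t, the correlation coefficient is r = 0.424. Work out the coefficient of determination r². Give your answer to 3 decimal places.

r² = (0.424)² = 0.180

0.180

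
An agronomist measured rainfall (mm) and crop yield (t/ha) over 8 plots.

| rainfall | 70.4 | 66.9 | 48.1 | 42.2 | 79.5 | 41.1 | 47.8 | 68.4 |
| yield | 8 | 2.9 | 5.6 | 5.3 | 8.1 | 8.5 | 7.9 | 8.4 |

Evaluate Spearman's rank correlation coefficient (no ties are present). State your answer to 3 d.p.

0.095

Rank rainfall: 7, 5, 4, 2, 8, 1, 3, 6
Rank yield: 5, 1, 3, 2, 6, 8, 4, 7
d = rank(rainfall) − rank(yield): 2, 4, 1, 0, 2, -7, -1, -1; Σd² = 76
ρ = 1 − 6Σd² / [n(n²−1)] = 1 − 6×76 / (8×63) = 1 − 456/504 ≈ 0.095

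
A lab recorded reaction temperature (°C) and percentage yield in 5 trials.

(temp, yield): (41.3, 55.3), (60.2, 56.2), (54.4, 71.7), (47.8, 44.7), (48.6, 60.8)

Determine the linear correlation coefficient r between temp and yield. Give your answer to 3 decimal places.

n = 5, Σx = 252.3, Σy = 288.7, Σx² = 12935.89, Σy² = 17052.15, Σxy = 14659.15
nΣxy − ΣxΣy = 73295.75 − 72839.01 = 456.74
nΣx² − (Σx)² = 64679.45 − 63655.29 = 1024.16; nΣy² − (Σy)² = 85260.75 − 83347.69 = 1913.06
r = 456.74 / √(1024.16 × 1913.06) = 456.74 / 1399.7427 ≈ 0.326

0.326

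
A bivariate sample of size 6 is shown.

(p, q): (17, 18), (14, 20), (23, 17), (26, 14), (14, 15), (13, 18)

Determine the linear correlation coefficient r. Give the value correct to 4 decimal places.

n = 6, Σp = 107, Σq = 102, Σp² = 2055, Σq² = 1758, Σpq = 1785
nΣpq − ΣpΣq = 10710 − 10914 = -204
nΣp² − (Σp)² = 12330 − 11449 = 881; nΣq² − (Σq)² = 10548 − 10404 = 144
r = -204 / √(881 × 144) = -204 / 356.1797 ≈ -0.5727

-0.5727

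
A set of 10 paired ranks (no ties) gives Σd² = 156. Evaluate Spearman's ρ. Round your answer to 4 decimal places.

ρ = 1 − 6Σd² / [n(n²−1)] = 1 − 6×156 / (10×99)
  = 1 − 936/990 = 1 − 0.94545 ≈ 0.0545

0.0545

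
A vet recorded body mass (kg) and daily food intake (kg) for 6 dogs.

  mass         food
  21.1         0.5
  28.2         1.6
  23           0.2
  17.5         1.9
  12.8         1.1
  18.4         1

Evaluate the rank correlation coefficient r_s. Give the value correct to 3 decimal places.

Rank mass: 4, 6, 5, 2, 1, 3
Rank food: 2, 5, 1, 6, 4, 3
d = rank(mass) − rank(food): 2, 1, 4, -4, -3, 0; Σd² = 46
ρ = 1 − 6Σd² / [n(n²−1)] = 1 − 6×46 / (6×35) = 1 − 276/210 ≈ -0.314

-0.314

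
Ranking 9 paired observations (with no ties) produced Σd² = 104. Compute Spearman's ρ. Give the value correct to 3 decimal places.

ρ = 1 − 6Σd² / [n(n²−1)] = 1 − 6×104 / (9×80)
  = 1 − 624/720 = 1 − 0.8667 ≈ 0.133

0.133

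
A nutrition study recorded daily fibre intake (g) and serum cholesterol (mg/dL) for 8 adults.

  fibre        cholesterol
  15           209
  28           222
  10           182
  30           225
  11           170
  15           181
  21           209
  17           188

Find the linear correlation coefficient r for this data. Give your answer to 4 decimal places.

0.8873

n = 8, Σx = 147, Σy = 1586, Σx² = 3085, Σy² = 317400, Σxy = 30091
nΣxy − ΣxΣy = 240728 − 233142 = 7586
nΣx² − (Σx)² = 24680 − 21609 = 3071; nΣy² − (Σy)² = 2539200 − 2515396 = 23804
r = 7586 / √(3071 × 23804) = 7586 / 8549.9757 ≈ 0.8873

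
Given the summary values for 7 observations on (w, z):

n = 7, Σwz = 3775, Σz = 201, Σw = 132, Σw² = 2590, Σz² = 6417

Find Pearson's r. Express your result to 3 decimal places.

-0.060

r = (nΣwz − ΣwΣz) / √[(nΣw² − (Σw)²)(nΣz² − (Σz)²)]
Numerator: 7×3775 − 132×201 = -107
Denominator: √[(18130 − 17424)(44919 − 40401)] = √[706 × 4518] = 1785.9754
r = -107 / 1785.9754 ≈ -0.060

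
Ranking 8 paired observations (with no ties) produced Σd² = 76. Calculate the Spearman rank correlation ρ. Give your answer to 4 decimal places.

ρ = 1 − 6Σd² / [n(n²−1)] = 1 − 6×76 / (8×63)
  = 1 − 456/504 = 1 − 0.90476 ≈ 0.0952

0.0952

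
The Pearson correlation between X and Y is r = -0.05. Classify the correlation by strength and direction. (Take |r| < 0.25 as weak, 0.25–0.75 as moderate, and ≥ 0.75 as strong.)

r = -0.05 < 0 so the relationship is negative.
|r| = 0.05, which falls in the weak range.

weak negative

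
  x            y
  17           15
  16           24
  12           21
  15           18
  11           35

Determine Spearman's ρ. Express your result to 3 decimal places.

-0.700

Rank x: 5, 4, 2, 3, 1
Rank y: 1, 4, 3, 2, 5
d = rank(x) − rank(y): 4, 0, -1, 1, -4; Σd² = 34
ρ = 1 − 6Σd² / [n(n²−1)] = 1 − 6×34 / (5×24) = 1 − 204/120 ≈ -0.700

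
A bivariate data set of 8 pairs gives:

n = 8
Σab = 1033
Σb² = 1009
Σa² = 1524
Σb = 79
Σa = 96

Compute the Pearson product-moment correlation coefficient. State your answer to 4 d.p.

r = (nΣab − ΣaΣb) / √[(nΣa² − (Σa)²)(nΣb² − (Σb)²)]
Numerator: 8×1033 − 96×79 = 680
Denominator: √[(12192 − 9216)(8072 − 6241)] = √[2976 × 1831] = 2334.3213
r = 680 / 2334.3213 ≈ 0.2913

0.2913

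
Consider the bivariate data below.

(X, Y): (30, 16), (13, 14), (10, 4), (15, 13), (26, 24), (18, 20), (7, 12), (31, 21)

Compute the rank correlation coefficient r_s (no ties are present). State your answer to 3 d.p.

Rank X: 7, 3, 2, 4, 6, 5, 1, 8
Rank Y: 5, 4, 1, 3, 8, 6, 2, 7
d = rank(X) − rank(Y): 2, -1, 1, 1, -2, -1, -1, 1; Σd² = 14
ρ = 1 − 6Σd² / [n(n²−1)] = 1 − 6×14 / (8×63) = 1 − 84/504 ≈ 0.833

0.833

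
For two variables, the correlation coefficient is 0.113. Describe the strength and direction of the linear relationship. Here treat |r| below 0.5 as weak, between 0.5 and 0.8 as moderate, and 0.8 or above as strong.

weak positive

r = 0.113 > 0 so the relationship is positive.
|r| = 0.113, which falls in the weak range.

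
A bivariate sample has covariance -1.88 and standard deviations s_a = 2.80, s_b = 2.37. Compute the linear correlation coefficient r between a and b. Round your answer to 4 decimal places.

-0.2833

r = Cov(a,b) / (s_a · s_b) = -1.88 / (2.80 × 2.37)
  = -1.88 / 6.6360 ≈ -0.2833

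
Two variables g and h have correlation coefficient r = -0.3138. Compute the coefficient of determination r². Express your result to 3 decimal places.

r² = (-0.3138)² = 0.098

0.098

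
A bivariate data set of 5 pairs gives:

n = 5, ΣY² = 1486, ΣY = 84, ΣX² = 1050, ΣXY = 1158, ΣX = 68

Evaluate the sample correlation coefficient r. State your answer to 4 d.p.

r = (nΣXY − ΣXΣY) / √[(nΣX² − (ΣX)²)(nΣY² − (ΣY)²)]
Numerator: 5×1158 − 68×84 = 78
Denominator: √[(5250 − 4624)(7430 − 7056)] = √[626 × 374] = 483.8636
r = 78 / 483.8636 ≈ 0.1612

0.1612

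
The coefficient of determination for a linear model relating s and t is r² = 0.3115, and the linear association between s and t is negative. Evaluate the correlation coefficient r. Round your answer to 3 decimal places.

-0.558

|r| = √0.3115 = 0.558
The association is negative, so r = −0.558.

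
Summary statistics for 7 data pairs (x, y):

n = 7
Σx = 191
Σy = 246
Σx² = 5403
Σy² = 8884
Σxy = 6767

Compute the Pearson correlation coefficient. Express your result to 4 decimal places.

0.2559

r = (nΣxy − ΣxΣy) / √[(nΣx² − (Σx)²)(nΣy² − (Σy)²)]
Numerator: 7×6767 − 191×246 = 383
Denominator: √[(37821 − 36481)(62188 − 60516)] = √[1340 × 1672] = 1496.8233
r = 383 / 1496.8233 ≈ 0.2559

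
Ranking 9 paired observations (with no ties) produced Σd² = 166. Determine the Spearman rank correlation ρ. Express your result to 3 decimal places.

ρ = 1 − 6Σd² / [n(n²−1)] = 1 − 6×166 / (9×80)
  = 1 − 996/720 = 1 − 1.3833 ≈ -0.383

-0.383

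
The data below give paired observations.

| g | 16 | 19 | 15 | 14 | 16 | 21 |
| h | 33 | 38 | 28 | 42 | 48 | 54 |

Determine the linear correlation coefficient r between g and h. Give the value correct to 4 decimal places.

0.5493

n = 6, Σg = 101, Σh = 243, Σg² = 1735, Σh² = 10301, Σgh = 4160
nΣgh − ΣgΣh = 24960 − 24543 = 417
nΣg² − (Σg)² = 10410 − 10201 = 209; nΣh² − (Σh)² = 61806 − 59049 = 2757
r = 417 / √(209 × 2757) = 417 / 759.0870 ≈ 0.5493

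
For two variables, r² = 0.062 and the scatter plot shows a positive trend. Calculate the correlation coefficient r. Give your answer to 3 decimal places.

0.249

|r| = √0.062 = 0.249
The association is positive, so r = 0.249.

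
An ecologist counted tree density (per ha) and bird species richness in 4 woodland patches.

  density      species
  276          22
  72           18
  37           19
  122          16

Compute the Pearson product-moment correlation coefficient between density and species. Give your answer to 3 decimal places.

n = 4, Σx = 507, Σy = 75, Σx² = 97613, Σy² = 1425, Σxy = 10023
nΣxy − ΣxΣy = 40092 − 38025 = 2067
nΣx² − (Σx)² = 390452 − 257049 = 133403; nΣy² − (Σy)² = 5700 − 5625 = 75
r = 2067 / √(133403 × 75) = 2067 / 3163.1037 ≈ 0.653

0.653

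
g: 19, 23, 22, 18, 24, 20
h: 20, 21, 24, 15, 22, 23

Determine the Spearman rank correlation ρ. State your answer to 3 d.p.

Rank g: 2, 5, 4, 1, 6, 3
Rank h: 2, 3, 6, 1, 4, 5
d = rank(g) − rank(h): 0, 2, -2, 0, 2, -2; Σd² = 16
ρ = 1 − 6Σd² / [n(n²−1)] = 1 − 6×16 / (6×35) = 1 − 96/210 ≈ 0.543

0.543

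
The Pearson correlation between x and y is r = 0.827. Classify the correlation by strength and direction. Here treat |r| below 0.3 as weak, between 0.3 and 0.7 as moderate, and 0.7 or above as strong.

strong positive

r = 0.827 > 0 so the relationship is positive.
|r| = 0.827, which falls in the strong range.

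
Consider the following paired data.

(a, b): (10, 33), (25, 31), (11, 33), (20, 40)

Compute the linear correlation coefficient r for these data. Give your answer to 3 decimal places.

n = 4, Σa = 66, Σb = 137, Σa² = 1246, Σb² = 4739, Σab = 2268
nΣab − ΣaΣb = 9072 − 9042 = 30
nΣa² − (Σa)² = 4984 − 4356 = 628; nΣb² − (Σb)² = 18956 − 18769 = 187
r = 30 / √(628 × 187) = 30 / 342.6894 ≈ 0.088

0.088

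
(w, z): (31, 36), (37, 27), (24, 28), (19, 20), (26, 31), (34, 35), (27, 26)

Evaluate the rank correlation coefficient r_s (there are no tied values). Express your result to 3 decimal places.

0.429

Rank w: 5, 7, 2, 1, 3, 6, 4
Rank z: 7, 3, 4, 1, 5, 6, 2
d = rank(w) − rank(z): -2, 4, -2, 0, -2, 0, 2; Σd² = 32
ρ = 1 − 6Σd² / [n(n²−1)] = 1 − 6×32 / (7×48) = 1 − 192/336 ≈ 0.429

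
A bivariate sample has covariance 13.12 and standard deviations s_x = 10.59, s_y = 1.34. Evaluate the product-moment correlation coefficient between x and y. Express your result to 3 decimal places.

0.925

r = Cov(x,y) / (s_x · s_y) = 13.12 / (10.59 × 1.34)
  = 13.12 / 14.1906 ≈ 0.925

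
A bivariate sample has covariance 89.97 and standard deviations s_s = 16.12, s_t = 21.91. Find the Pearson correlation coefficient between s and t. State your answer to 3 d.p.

r = Cov(s,t) / (s_s · s_t) = 89.97 / (16.12 × 21.91)
  = 89.97 / 353.1892 ≈ 0.255

0.255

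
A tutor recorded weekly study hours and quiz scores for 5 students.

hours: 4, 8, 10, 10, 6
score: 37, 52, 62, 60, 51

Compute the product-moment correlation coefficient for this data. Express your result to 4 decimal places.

0.9603

n = 5, Σx = 38, Σy = 262, Σx² = 316, Σy² = 14118, Σxy = 2090
nΣxy − ΣxΣy = 10450 − 9956 = 494
nΣx² − (Σx)² = 1580 − 1444 = 136; nΣy² − (Σy)² = 70590 − 68644 = 1946
r = 494 / √(136 × 1946) = 494 / 514.4473 ≈ 0.9603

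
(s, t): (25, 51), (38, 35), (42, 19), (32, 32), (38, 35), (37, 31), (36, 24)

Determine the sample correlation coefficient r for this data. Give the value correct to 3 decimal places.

-0.827

n = 7, Σs = 248, Σt = 227, Σs² = 8966, Σt² = 7973, Σst = 7768
nΣst − ΣsΣt = 54376 − 56296 = -1920
nΣs² − (Σs)² = 62762 − 61504 = 1258; nΣt² − (Σt)² = 55811 − 51529 = 4282
r = -1920 / √(1258 × 4282) = -1920 / 2320.9386 ≈ -0.827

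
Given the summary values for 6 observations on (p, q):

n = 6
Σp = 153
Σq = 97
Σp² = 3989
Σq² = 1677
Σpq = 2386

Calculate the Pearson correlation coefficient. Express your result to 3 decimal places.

-0.897

r = (nΣpq − ΣpΣq) / √[(nΣp² − (Σp)²)(nΣq² − (Σq)²)]
Numerator: 6×2386 − 153×97 = -525
Denominator: √[(23934 − 23409)(10062 − 9409)] = √[525 × 653] = 585.5126
r = -525 / 585.5126 ≈ -0.897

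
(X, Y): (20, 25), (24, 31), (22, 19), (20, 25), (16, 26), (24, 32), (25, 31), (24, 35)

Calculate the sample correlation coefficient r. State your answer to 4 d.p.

n = 8, ΣX = 175, ΣY = 224, ΣX² = 3893, ΣY² = 6458, ΣXY = 4961
nΣXY − ΣXΣY = 39688 − 39200 = 488
nΣX² − (ΣX)² = 31144 − 30625 = 519; nΣY² − (ΣY)² = 51664 − 50176 = 1488
r = 488 / √(519 × 1488) = 488 / 878.7901 ≈ 0.5553

0.5553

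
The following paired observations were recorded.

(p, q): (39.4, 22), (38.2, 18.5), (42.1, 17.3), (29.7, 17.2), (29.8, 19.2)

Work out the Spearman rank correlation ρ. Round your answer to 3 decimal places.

Rank p: 4, 3, 5, 1, 2
Rank q: 5, 3, 2, 1, 4
d = rank(p) − rank(q): -1, 0, 3, 0, -2; Σd² = 14
ρ = 1 − 6Σd² / [n(n²−1)] = 1 − 6×14 / (5×24) = 1 − 84/120 ≈ 0.300

0.300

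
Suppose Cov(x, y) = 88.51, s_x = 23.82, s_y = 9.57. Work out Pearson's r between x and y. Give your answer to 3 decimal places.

0.388

r = Cov(x,y) / (s_x · s_y) = 88.51 / (23.82 × 9.57)
  = 88.51 / 227.9574 ≈ 0.388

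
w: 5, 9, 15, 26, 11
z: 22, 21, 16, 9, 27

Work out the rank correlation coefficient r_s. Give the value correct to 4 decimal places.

-0.7000

Rank w: 1, 2, 4, 5, 3
Rank z: 4, 3, 2, 1, 5
d = rank(w) − rank(z): -3, -1, 2, 4, -2; Σd² = 34
ρ = 1 − 6Σd² / [n(n²−1)] = 1 − 6×34 / (5×24) = 1 − 204/120 ≈ -0.7000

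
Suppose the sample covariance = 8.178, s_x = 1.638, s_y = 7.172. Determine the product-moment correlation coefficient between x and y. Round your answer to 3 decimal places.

0.696

r = Cov(x,y) / (s_x · s_y) = 8.178 / (1.638 × 7.172)
  = 8.178 / 11.7477 ≈ 0.696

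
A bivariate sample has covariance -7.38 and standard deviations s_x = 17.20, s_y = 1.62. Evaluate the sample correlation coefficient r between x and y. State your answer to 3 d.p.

-0.265

r = Cov(x,y) / (s_x · s_y) = -7.38 / (17.20 × 1.62)
  = -7.38 / 27.8640 ≈ -0.265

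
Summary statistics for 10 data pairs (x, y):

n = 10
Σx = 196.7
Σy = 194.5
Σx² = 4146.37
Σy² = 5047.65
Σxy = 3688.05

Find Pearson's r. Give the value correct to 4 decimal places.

r = (nΣxy − ΣxΣy) / √[(nΣx² − (Σx)²)(nΣy² − (Σy)²)]
Numerator: 10×3688.05 − 196.7×194.5 = -1377.65
Denominator: √[(41463.7 − 38690.89)(50476.5 − 37830.25)] = √[2772.81 × 12646.25] = 5921.6255
r = -1377.65 / 5921.6255 ≈ -0.2326

-0.2326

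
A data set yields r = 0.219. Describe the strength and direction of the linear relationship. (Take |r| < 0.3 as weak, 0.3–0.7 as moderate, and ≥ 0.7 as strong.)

r = 0.219 > 0 so the relationship is positive.
|r| = 0.219, which falls in the weak range.

weak positive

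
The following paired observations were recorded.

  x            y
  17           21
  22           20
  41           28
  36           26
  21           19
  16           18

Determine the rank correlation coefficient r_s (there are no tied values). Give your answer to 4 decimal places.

0.8286

Rank x: 2, 4, 6, 5, 3, 1
Rank y: 4, 3, 6, 5, 2, 1
d = rank(x) − rank(y): -2, 1, 0, 0, 1, 0; Σd² = 6
ρ = 1 − 6Σd² / [n(n²−1)] = 1 − 6×6 / (6×35) = 1 − 36/210 ≈ 0.8286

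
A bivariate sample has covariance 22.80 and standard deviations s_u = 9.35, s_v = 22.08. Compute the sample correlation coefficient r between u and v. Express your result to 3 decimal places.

r = Cov(u,v) / (s_u · s_v) = 22.80 / (9.35 × 22.08)
  = 22.80 / 206.4480 ≈ 0.110

0.110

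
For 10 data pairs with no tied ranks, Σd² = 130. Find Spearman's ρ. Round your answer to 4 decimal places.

ρ = 1 − 6Σd² / [n(n²−1)] = 1 − 6×130 / (10×99)
  = 1 − 780/990 = 1 − 0.78788 ≈ 0.2121

0.2121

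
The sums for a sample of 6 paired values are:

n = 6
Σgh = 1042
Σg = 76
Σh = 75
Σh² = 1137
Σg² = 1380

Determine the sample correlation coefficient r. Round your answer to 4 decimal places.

0.3188

r = (nΣgh − ΣgΣh) / √[(nΣg² − (Σg)²)(nΣh² − (Σh)²)]
Numerator: 6×1042 − 76×75 = 552
Denominator: √[(8280 − 5776)(6822 − 5625)] = √[2504 × 1197] = 1731.2677
r = 552 / 1731.2677 ≈ 0.3188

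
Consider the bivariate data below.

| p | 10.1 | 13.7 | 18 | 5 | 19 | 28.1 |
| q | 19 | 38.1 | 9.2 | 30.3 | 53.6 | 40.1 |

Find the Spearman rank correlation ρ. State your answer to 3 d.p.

0.543

Rank p: 2, 3, 4, 1, 5, 6
Rank q: 2, 4, 1, 3, 6, 5
d = rank(p) − rank(q): 0, -1, 3, -2, -1, 1; Σd² = 16
ρ = 1 − 6Σd² / [n(n²−1)] = 1 − 6×16 / (6×35) = 1 − 96/210 ≈ 0.543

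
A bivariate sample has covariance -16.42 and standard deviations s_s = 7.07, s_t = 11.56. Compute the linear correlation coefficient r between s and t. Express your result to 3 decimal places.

r = Cov(s,t) / (s_s · s_t) = -16.42 / (7.07 × 11.56)
  = -16.42 / 81.7292 ≈ -0.201

-0.201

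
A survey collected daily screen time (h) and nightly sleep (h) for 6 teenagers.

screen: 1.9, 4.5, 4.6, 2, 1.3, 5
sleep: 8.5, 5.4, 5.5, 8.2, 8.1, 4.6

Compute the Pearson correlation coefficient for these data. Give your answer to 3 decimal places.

-0.976

n = 6, Σx = 19.3, Σy = 40.3, Σx² = 75.71, Σy² = 285.67, Σxy = 115.68
nΣxy − ΣxΣy = 694.08 − 777.79 = -83.71
nΣx² − (Σx)² = 454.26 − 372.49 = 81.77; nΣy² − (Σy)² = 1714.02 − 1624.09 = 89.93
r = -83.71 / √(81.77 × 89.93) = -83.71 / 85.7530 ≈ -0.976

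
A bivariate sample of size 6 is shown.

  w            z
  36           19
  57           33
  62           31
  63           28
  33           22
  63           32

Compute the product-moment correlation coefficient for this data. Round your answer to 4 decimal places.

0.8874

n = 6, Σw = 314, Σz = 165, Σw² = 17416, Σz² = 4703, Σwz = 8993
nΣwz − ΣwΣz = 53958 − 51810 = 2148
nΣw² − (Σw)² = 104496 − 98596 = 5900; nΣz² − (Σz)² = 28218 − 27225 = 993
r = 2148 / √(5900 × 993) = 2148 / 2420.4752 ≈ 0.8874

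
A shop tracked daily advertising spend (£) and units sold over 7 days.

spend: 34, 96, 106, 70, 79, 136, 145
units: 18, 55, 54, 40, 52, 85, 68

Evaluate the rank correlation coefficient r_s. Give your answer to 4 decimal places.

Rank spend: 1, 4, 5, 2, 3, 6, 7
Rank units: 1, 5, 4, 2, 3, 7, 6
d = rank(spend) − rank(units): 0, -1, 1, 0, 0, -1, 1; Σd² = 4
ρ = 1 − 6Σd² / [n(n²−1)] = 1 − 6×4 / (7×48) = 1 − 24/336 ≈ 0.9286

0.9286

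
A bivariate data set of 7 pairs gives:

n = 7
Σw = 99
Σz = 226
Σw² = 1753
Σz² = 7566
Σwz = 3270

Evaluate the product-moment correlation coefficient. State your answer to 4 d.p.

r = (nΣwz − ΣwΣz) / √[(nΣw² − (Σw)²)(nΣz² − (Σz)²)]
Numerator: 7×3270 − 99×226 = 516
Denominator: √[(12271 − 9801)(52962 − 51076)] = √[2470 × 1886] = 2158.3373
r = 516 / 2158.3373 ≈ 0.2391

0.2391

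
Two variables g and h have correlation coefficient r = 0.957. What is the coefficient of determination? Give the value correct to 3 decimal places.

0.916

r² = (0.957)² = 0.916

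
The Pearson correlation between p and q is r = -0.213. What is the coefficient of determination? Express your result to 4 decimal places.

r² = (-0.213)² = 0.0454

0.0454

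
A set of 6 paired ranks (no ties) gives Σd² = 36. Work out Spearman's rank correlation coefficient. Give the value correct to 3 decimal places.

-0.029

ρ = 1 − 6Σd² / [n(n²−1)] = 1 − 6×36 / (6×35)
  = 1 − 216/210 = 1 − 1.0286 ≈ -0.029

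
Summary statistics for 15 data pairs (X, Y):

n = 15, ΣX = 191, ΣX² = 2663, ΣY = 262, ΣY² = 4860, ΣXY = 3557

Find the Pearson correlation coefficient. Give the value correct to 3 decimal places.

r = (nΣXY − ΣXΣY) / √[(nΣX² − (ΣX)²)(nΣY² − (ΣY)²)]
Numerator: 15×3557 − 191×262 = 3313
Denominator: √[(39945 − 36481)(72900 − 68644)] = √[3464 × 4256] = 3839.6333
r = 3313 / 3839.6333 ≈ 0.863

0.863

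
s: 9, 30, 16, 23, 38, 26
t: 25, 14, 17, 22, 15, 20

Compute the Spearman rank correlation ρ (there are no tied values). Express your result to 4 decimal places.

-0.7714

Rank s: 1, 5, 2, 3, 6, 4
Rank t: 6, 1, 3, 5, 2, 4
d = rank(s) − rank(t): -5, 4, -1, -2, 4, 0; Σd² = 62
ρ = 1 − 6Σd² / [n(n²−1)] = 1 − 6×62 / (6×35) = 1 − 372/210 ≈ -0.7714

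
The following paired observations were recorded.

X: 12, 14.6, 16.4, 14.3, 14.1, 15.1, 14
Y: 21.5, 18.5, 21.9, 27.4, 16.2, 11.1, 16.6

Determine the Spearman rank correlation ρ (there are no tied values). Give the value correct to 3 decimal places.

Rank X: 1, 5, 7, 4, 3, 6, 2
Rank Y: 5, 4, 6, 7, 2, 1, 3
d = rank(X) − rank(Y): -4, 1, 1, -3, 1, 5, -1; Σd² = 54
ρ = 1 − 6Σd² / [n(n²−1)] = 1 − 6×54 / (7×48) = 1 − 324/336 ≈ 0.036

0.036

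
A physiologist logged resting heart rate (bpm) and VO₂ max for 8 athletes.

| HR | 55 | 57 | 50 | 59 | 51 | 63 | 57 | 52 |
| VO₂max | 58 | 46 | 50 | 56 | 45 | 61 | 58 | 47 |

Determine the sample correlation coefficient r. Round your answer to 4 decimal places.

0.7099

n = 8, Σx = 444, Σy = 421, Σx² = 24778, Σy² = 22435, Σxy = 23504
nΣxy − ΣxΣy = 188032 − 186924 = 1108
nΣx² − (Σx)² = 198224 − 197136 = 1088; nΣy² − (Σy)² = 179480 − 177241 = 2239
r = 1108 / √(1088 × 2239) = 1108 / 1560.7793 ≈ 0.7099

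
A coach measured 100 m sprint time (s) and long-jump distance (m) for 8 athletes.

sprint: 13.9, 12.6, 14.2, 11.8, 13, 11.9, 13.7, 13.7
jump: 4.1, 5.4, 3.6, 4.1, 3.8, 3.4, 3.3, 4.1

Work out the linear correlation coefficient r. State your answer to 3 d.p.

-0.190

n = 8, Σx = 104.8, Σy = 31.8, Σx² = 1378.84, Σy² = 129.44, Σxy = 415.77
nΣxy − ΣxΣy = 3326.16 − 3332.64 = -6.48
nΣx² − (Σx)² = 11030.72 − 10983.04 = 47.68; nΣy² − (Σy)² = 1035.52 − 1011.24 = 24.28
r = -6.48 / √(47.68 × 24.28) = -6.48 / 34.0246 ≈ -0.190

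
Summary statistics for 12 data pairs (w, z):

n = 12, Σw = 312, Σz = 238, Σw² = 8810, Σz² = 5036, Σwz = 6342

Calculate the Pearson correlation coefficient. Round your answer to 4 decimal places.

0.3281

r = (nΣwz − ΣwΣz) / √[(nΣw² − (Σw)²)(nΣz² − (Σz)²)]
Numerator: 12×6342 − 312×238 = 1848
Denominator: √[(105720 − 97344)(60432 − 56644)] = √[8376 × 3788] = 5632.7869
r = 1848 / 5632.7869 ≈ 0.3281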